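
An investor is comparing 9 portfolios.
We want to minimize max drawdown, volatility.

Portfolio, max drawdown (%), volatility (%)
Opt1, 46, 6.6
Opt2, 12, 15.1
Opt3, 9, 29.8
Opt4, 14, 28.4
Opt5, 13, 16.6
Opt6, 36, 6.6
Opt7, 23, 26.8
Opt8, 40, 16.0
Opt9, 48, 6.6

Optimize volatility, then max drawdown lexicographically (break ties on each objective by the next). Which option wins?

Opt6

First minimize volatility: best is 6.6, kept {Opt1, Opt6, Opt9}.
Then minimize max drawdown: best is 36, kept {Opt6}.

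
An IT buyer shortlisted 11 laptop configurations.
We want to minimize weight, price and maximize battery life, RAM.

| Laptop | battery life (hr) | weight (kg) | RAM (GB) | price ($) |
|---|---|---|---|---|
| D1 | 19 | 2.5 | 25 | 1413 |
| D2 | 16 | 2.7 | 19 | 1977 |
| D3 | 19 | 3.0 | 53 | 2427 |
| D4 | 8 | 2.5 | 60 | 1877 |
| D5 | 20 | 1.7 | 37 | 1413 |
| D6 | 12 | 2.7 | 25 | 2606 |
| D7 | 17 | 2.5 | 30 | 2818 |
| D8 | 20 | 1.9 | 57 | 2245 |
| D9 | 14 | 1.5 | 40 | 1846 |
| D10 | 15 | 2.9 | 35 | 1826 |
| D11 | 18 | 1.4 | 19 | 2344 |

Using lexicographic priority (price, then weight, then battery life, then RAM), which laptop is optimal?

D5

First minimize price: best is 1413, kept {D1, D5}.
Then minimize weight: best is 1.7, kept {D5}.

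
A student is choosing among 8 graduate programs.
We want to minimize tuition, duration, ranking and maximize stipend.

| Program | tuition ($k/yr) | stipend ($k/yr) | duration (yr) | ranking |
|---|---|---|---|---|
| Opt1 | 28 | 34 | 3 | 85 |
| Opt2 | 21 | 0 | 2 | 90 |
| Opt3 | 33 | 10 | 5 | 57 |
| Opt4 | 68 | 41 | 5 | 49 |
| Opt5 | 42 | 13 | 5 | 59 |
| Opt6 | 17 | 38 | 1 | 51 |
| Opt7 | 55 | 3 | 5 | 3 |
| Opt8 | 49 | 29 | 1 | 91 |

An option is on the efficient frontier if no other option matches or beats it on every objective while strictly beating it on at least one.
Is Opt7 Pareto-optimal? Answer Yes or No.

Yes

Opt1: worse on ranking (85 vs 3).
Opt2: worse on stipend (0 vs 3).
Opt3: worse on ranking (57 vs 3).
Opt4: worse on tuition (68 vs 55).
Opt5: worse on ranking (59 vs 3).
Opt6: worse on ranking (51 vs 3).
Opt8: worse on ranking (91 vs 3).
No option is at least as good as Opt7 on every objective and strictly better on one.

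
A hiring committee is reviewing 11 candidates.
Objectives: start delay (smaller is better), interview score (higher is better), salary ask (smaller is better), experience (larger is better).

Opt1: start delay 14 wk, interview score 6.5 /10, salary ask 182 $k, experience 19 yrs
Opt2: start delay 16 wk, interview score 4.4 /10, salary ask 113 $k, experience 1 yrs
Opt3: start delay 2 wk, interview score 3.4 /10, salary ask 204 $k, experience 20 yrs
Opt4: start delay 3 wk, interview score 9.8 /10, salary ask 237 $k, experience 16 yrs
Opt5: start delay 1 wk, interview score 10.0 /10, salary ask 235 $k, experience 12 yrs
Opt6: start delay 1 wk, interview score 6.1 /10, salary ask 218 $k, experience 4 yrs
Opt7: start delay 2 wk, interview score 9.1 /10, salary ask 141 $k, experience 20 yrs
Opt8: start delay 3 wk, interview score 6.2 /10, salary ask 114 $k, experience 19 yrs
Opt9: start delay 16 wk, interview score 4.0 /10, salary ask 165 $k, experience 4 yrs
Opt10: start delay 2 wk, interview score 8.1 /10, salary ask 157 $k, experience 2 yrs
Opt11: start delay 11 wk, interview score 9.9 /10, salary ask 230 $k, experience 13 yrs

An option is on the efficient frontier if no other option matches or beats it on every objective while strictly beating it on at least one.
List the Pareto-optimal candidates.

Opt1: dominated by Opt7 (start delay 2≤14, interview score 9.1≥6.5, salary ask 141≤182, experience 20≥19).
Opt2: not dominated (best salary ask).
Opt3: dominated by Opt7 (start delay 2≤2, interview score 9.1≥3.4, salary ask 141≤204, experience 20≥20).
Opt4: not dominated.
Opt5: not dominated (best interview score).
Opt6: not dominated.
Opt7: not dominated.
Opt8: not dominated.
Opt9: dominated by Opt7 (start delay 2≤16, interview score 9.1≥4.0, salary ask 141≤165, experience 20≥4).
Opt10: dominated by Opt7 (start delay 2≤2, interview score 9.1≥8.1, salary ask 141≤157, experience 20≥2).
Opt11: not dominated.

Opt2, Opt4, Opt5, Opt6, Opt7, Opt8, Opt11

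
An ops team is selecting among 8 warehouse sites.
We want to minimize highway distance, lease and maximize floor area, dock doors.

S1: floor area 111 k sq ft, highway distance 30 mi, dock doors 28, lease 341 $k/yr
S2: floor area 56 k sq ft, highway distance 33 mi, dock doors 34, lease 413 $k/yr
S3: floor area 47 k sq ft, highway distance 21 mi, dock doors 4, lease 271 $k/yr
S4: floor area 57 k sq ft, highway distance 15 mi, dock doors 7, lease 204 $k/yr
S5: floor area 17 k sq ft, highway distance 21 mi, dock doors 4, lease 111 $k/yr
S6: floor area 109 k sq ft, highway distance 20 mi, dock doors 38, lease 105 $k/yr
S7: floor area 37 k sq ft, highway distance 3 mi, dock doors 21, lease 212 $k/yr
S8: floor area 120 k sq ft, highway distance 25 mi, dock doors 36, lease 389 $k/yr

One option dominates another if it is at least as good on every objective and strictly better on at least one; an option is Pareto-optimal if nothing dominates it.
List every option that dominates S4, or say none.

S1: worse on highway distance (30 vs 15).
S2: worse on floor area (56 vs 57).
S3: worse on floor area (47 vs 57).
S5: worse on floor area (17 vs 57).
S6: worse on highway distance (20 vs 15).
S7: worse on floor area (37 vs 57).
S8: worse on highway distance (25 vs 15).
No option dominates S4.

none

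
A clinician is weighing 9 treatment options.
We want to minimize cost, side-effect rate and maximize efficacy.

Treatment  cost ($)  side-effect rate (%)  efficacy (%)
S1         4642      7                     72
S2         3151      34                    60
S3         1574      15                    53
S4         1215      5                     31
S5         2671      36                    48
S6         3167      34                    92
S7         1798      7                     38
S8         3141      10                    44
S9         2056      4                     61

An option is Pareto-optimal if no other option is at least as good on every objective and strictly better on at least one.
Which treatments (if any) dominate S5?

S3, S9

S3: cost 1574≤2671, side-effect rate 15≤36, efficacy 53≥48 — dominates S5.
S9: cost 2056≤2671, side-effect rate 4≤36, efficacy 61≥48 — dominates S5.
Others (S1, S2, S4, S6, S7, S8) are each worse than S5 on at least one objective.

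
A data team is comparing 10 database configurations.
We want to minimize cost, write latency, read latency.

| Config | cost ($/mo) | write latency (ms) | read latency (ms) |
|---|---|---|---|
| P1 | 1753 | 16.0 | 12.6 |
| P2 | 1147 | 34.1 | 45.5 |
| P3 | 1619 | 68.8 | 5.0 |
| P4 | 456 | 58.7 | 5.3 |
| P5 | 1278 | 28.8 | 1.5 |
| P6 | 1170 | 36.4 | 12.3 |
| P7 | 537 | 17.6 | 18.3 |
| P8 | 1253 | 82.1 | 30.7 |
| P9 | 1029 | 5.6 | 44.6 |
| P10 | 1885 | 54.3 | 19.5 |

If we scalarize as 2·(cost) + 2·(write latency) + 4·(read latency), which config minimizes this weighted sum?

P4

P1: 2·1753 + 2·16.0 + 4·12.6 = 3588.4
P2: 2·1147 + 2·34.1 + 4·45.5 = 2544.2
P3: 2·1619 + 2·68.8 + 4·5.0 = 3395.6
P4: 2·456 + 2·58.7 + 4·5.3 = 1050.6
P5: 2·1278 + 2·28.8 + 4·1.5 = 2619.6
P6: 2·1170 + 2·36.4 + 4·12.3 = 2462.0
P7: 2·537 + 2·17.6 + 4·18.3 = 1182.4
P8: 2·1253 + 2·82.1 + 4·30.7 = 2793.0
P9: 2·1029 + 2·5.6 + 4·44.6 = 2247.6
P10: 2·1885 + 2·54.3 + 4·19.5 = 3956.6
Lowest: P4 at 1050.6.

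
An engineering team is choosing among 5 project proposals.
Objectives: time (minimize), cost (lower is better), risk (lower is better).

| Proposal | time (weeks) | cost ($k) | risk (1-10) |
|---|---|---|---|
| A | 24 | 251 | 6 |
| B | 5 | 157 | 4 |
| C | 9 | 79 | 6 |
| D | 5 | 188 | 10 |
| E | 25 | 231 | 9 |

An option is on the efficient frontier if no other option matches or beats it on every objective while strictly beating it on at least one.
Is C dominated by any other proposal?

No

A: worse on time (24 vs 9).
B: worse on cost (157 vs 79).
D: worse on cost (188 vs 79).
E: worse on time (25 vs 9).
No option is at least as good as C on every objective and strictly better on one.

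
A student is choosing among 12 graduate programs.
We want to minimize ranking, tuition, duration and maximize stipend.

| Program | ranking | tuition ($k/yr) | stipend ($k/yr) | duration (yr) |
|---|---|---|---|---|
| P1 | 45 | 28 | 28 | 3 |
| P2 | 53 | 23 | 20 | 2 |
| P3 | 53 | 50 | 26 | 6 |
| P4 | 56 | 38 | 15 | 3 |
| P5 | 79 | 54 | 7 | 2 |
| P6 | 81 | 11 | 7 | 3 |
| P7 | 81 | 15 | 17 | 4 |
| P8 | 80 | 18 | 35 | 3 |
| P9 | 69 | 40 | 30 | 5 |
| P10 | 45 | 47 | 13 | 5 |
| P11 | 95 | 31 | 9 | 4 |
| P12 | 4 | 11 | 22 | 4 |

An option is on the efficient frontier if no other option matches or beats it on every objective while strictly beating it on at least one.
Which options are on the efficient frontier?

P1: not dominated.
P2: not dominated.
P3: dominated by P1 (ranking 45≤53, tuition 28≤50, stipend 28≥26, duration 3≤6).
P4: dominated by P1 (ranking 45≤56, tuition 28≤38, stipend 28≥15, duration 3≤3).
P5: dominated by P2 (ranking 53≤79, tuition 23≤54, stipend 20≥7, duration 2≤2).
P6: not dominated.
P7: dominated by P12 (ranking 4≤81, tuition 11≤15, stipend 22≥17, duration 4≤4).
P8: not dominated (best stipend).
P9: not dominated.
P10: dominated by P1 (ranking 45≤45, tuition 28≤47, stipend 28≥13, duration 3≤5).
P11: dominated by P1 (ranking 45≤95, tuition 28≤31, stipend 28≥9, duration 3≤4).
P12: not dominated (best ranking).

P1, P2, P6, P8, P9, P12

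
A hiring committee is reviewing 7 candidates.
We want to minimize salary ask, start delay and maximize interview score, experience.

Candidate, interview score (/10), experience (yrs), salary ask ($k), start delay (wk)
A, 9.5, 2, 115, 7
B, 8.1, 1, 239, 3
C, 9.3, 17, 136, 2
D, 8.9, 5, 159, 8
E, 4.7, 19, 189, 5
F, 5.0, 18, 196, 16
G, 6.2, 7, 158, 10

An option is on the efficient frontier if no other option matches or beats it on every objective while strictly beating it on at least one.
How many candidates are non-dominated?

4

A: not dominated (best interview score).
B: dominated by C (interview score 9.3≥8.1, experience 17≥1, salary ask 136≤239, start delay 2≤3).
C: not dominated (best start delay).
D: dominated by C (interview score 9.3≥8.9, experience 17≥5, salary ask 136≤159, start delay 2≤8).
E: not dominated (best experience).
F: not dominated.
G: dominated by C (interview score 9.3≥6.2, experience 17≥7, salary ask 136≤158, start delay 2≤10).
Pareto-optimal: A, C, E, F → 4.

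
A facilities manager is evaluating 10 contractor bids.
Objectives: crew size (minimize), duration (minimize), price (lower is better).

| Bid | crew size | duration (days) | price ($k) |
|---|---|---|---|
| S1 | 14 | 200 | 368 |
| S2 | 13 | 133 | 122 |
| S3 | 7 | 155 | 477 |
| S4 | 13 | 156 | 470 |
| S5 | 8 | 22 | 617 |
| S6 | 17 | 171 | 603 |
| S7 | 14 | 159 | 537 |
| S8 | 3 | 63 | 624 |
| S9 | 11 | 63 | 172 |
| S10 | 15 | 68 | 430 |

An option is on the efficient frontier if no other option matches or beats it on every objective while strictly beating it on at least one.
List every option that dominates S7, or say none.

S2, S3, S4, S9

S2: crew size 13≤14, duration 133≤159, price 122≤537 — dominates S7.
S3: crew size 7≤14, duration 155≤159, price 477≤537 — dominates S7.
S4: crew size 13≤14, duration 156≤159, price 470≤537 — dominates S7.
S9: crew size 11≤14, duration 63≤159, price 172≤537 — dominates S7.
Others (S1, S5, S6, S8, S10) are each worse than S7 on at least one objective.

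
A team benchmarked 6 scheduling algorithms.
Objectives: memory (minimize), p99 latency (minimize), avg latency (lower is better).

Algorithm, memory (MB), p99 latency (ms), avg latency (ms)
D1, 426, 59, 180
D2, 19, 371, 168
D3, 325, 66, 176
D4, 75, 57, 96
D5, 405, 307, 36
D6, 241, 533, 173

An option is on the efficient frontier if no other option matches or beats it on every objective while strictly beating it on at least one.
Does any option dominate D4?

No

D1: worse on memory (426 vs 75).
D2: worse on p99 latency (371 vs 57).
D3: worse on memory (325 vs 75).
D5: worse on memory (405 vs 75).
D6: worse on memory (241 vs 75).
No option is at least as good as D4 on every objective and strictly better on one.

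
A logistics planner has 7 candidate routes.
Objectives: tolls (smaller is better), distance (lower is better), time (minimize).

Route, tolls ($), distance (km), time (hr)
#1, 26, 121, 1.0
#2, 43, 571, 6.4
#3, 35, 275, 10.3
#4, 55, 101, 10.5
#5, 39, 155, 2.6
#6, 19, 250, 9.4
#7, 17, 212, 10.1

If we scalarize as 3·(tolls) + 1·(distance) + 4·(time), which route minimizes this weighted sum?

#1: 3·26 + 1·121 + 4·1.0 = 203.0
#2: 3·43 + 1·571 + 4·6.4 = 725.6
#3: 3·35 + 1·275 + 4·10.3 = 421.2
#4: 3·55 + 1·101 + 4·10.5 = 308.0
#5: 3·39 + 1·155 + 4·2.6 = 282.4
#6: 3·19 + 1·250 + 4·9.4 = 344.6
#7: 3·17 + 1·212 + 4·10.1 = 303.4
Lowest: #1 at 203.0.

#1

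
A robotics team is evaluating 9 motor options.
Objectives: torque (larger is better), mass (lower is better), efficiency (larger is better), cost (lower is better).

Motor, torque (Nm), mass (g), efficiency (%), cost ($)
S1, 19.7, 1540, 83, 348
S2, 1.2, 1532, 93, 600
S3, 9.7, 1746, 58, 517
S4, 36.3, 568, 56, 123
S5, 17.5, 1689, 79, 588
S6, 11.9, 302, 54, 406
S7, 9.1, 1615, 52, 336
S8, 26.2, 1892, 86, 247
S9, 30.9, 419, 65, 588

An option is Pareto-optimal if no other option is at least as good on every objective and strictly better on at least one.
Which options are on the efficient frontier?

S1: not dominated.
S2: not dominated (best efficiency).
S3: dominated by S1 (torque 19.7≥9.7, mass 1540≤1746, efficiency 83≥58, cost 348≤517).
S4: not dominated (best torque).
S5: dominated by S1 (torque 19.7≥17.5, mass 1540≤1689, efficiency 83≥79, cost 348≤588).
S6: not dominated (best mass).
S7: dominated by S4 (torque 36.3≥9.1, mass 568≤1615, efficiency 56≥52, cost 123≤336).
S8: not dominated.
S9: not dominated.

S1, S2, S4, S6, S8, S9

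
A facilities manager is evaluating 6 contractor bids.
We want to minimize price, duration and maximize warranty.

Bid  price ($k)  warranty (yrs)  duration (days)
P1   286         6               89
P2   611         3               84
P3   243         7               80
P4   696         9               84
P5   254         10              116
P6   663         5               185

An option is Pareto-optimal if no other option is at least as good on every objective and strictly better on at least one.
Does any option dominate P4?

P1: worse on warranty (6 vs 9).
P2: worse on warranty (3 vs 9).
P3: worse on warranty (7 vs 9).
P5: worse on duration (116 vs 84).
P6: worse on warranty (5 vs 9).
No option is at least as good as P4 on every objective and strictly better on one.

No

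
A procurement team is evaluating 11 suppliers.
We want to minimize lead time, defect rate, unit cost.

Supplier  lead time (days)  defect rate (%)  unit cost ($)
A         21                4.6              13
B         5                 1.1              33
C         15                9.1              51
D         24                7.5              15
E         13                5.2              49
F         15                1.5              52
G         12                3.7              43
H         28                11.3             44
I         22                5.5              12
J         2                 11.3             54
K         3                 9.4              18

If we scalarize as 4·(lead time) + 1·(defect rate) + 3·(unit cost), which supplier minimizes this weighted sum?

A: 4·21 + 1·4.6 + 3·13 = 127.6
B: 4·5 + 1·1.1 + 3·33 = 120.1
C: 4·15 + 1·9.1 + 3·51 = 222.1
D: 4·24 + 1·7.5 + 3·15 = 148.5
E: 4·13 + 1·5.2 + 3·49 = 204.2
F: 4·15 + 1·1.5 + 3·52 = 217.5
G: 4·12 + 1·3.7 + 3·43 = 180.7
H: 4·28 + 1·11.3 + 3·44 = 255.3
I: 4·22 + 1·5.5 + 3·12 = 129.5
J: 4·2 + 1·11.3 + 3·54 = 181.3
K: 4·3 + 1·9.4 + 3·18 = 75.4
Lowest: K at 75.4.

K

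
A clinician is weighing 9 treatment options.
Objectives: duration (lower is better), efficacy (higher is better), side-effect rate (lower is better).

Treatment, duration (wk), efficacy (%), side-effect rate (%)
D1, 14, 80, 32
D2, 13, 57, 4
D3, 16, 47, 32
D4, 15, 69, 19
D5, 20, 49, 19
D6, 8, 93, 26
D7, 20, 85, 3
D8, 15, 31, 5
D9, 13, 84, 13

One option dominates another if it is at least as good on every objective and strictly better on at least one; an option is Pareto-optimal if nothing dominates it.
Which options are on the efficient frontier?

D2, D6, D7, D9

D1: dominated by D6 (duration 8≤14, efficacy 93≥80, side-effect rate 26≤32).
D2: not dominated.
D3: dominated by D1 (duration 14≤16, efficacy 80≥47, side-effect rate 32≤32).
D4: dominated by D9 (duration 13≤15, efficacy 84≥69, side-effect rate 13≤19).
D5: dominated by D2 (duration 13≤20, efficacy 57≥49, side-effect rate 4≤19).
D6: not dominated (best duration).
D7: not dominated (best side-effect rate).
D8: dominated by D2 (duration 13≤15, efficacy 57≥31, side-effect rate 4≤5).
D9: not dominated.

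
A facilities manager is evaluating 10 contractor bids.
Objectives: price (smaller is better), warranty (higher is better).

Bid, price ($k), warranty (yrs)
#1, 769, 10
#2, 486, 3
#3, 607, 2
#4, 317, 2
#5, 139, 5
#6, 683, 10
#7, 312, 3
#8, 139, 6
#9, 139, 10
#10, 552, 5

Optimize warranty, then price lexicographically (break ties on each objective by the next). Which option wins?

#9

First maximize warranty: best is 10, kept {#1, #6, #9}.
Then minimize price: best is 139, kept {#9}.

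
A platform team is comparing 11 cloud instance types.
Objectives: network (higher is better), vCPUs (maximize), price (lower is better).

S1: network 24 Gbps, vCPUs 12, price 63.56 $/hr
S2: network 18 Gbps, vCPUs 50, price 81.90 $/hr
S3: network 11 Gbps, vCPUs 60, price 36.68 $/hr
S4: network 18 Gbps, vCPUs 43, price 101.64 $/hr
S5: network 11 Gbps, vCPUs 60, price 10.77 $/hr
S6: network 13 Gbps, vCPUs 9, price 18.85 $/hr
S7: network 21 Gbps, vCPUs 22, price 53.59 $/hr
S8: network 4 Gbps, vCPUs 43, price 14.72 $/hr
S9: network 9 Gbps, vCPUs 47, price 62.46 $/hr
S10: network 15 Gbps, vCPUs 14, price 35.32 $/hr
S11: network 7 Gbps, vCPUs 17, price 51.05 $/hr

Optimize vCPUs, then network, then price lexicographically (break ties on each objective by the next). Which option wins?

S5

First maximize vCPUs: best is 60, kept {S3, S5}.
Then maximize network: best is 11, kept {S3, S5}.
Then minimize price: best is 10.77, kept {S5}.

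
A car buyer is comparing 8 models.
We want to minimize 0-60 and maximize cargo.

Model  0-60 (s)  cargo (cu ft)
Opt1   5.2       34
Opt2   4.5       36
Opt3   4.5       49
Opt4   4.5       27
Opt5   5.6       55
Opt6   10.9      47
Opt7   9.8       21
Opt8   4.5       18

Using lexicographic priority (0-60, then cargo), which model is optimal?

Opt3

First minimize 0-60: best is 4.5, kept {Opt2, Opt3, Opt4, Opt8}.
Then maximize cargo: best is 49, kept {Opt3}.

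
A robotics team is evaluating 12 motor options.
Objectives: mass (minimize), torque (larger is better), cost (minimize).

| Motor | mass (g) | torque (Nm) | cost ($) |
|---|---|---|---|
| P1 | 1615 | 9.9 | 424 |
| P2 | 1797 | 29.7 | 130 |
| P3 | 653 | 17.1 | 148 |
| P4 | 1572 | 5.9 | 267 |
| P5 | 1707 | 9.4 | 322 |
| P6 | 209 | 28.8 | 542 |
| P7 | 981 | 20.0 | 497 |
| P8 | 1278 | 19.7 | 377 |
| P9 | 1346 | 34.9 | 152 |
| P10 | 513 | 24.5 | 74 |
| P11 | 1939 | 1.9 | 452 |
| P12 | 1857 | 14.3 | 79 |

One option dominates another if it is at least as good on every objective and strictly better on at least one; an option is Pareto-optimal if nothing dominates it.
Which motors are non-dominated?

P2, P6, P9, P10

P1: dominated by P3 (mass 653≤1615, torque 17.1≥9.9, cost 148≤424).
P2: not dominated.
P3: dominated by P10 (mass 513≤653, torque 24.5≥17.1, cost 74≤148).
P4: dominated by P3 (mass 653≤1572, torque 17.1≥5.9, cost 148≤267).
P5: dominated by P3 (mass 653≤1707, torque 17.1≥9.4, cost 148≤322).
P6: not dominated (best mass).
P7: dominated by P10 (mass 513≤981, torque 24.5≥20.0, cost 74≤497).
P8: dominated by P10 (mass 513≤1278, torque 24.5≥19.7, cost 74≤377).
P9: not dominated (best torque).
P10: not dominated (best cost).
P11: dominated by P1 (mass 1615≤1939, torque 9.9≥1.9, cost 424≤452).
P12: dominated by P10 (mass 513≤1857, torque 24.5≥14.3, cost 74≤79).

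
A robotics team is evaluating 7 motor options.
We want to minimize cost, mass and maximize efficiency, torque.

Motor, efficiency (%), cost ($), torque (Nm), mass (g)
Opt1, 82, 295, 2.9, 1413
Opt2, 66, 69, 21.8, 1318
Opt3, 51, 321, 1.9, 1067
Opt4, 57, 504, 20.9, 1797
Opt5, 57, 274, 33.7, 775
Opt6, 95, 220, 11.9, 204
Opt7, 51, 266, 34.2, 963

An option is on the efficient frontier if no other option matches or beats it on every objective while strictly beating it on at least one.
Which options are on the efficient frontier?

Opt1: dominated by Opt6 (efficiency 95≥82, cost 220≤295, torque 11.9≥2.9, mass 204≤1413).
Opt2: not dominated (best cost).
Opt3: dominated by Opt5 (efficiency 57≥51, cost 274≤321, torque 33.7≥1.9, mass 775≤1067).
Opt4: dominated by Opt2 (efficiency 66≥57, cost 69≤504, torque 21.8≥20.9, mass 1318≤1797).
Opt5: not dominated.
Opt6: not dominated (best efficiency).
Opt7: not dominated (best torque).

Opt2, Opt5, Opt6, Opt7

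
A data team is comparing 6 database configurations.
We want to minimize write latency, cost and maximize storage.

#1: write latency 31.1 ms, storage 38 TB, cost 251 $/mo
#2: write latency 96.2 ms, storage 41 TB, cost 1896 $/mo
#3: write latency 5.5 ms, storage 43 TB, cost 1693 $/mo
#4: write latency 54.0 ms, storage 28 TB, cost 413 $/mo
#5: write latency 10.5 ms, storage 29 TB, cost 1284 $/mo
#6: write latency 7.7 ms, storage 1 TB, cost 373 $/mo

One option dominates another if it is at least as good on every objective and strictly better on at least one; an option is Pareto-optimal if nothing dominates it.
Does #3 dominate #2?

Yes

#3 vs #2: write latency 5.5≤96.2, storage 43≥41, cost 1693≤1896 — #3 is at least as good on every objective with at least one strict improvement.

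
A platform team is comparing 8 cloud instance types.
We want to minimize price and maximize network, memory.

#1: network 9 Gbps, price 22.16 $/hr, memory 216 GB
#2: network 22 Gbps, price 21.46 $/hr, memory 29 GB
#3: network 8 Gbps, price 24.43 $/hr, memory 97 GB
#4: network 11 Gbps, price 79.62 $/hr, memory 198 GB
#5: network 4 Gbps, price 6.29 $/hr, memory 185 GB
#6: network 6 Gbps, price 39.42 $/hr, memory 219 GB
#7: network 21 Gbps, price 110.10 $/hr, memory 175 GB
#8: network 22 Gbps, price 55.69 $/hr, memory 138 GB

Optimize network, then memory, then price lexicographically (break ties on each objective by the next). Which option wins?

First maximize network: best is 22, kept {#2, #8}.
Then maximize memory: best is 138, kept {#8}.

#8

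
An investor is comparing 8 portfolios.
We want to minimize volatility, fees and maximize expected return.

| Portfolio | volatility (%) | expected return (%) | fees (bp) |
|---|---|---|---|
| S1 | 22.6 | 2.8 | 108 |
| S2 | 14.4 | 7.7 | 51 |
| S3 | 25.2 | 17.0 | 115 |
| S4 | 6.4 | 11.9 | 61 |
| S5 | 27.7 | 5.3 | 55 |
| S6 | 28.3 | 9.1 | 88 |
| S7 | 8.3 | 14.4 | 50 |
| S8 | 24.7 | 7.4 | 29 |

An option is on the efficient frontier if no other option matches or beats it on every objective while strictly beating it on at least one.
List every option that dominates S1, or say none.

S2, S4, S7

S2: volatility 14.4≤22.6, expected return 7.7≥2.8, fees 51≤108 — dominates S1.
S4: volatility 6.4≤22.6, expected return 11.9≥2.8, fees 61≤108 — dominates S1.
S7: volatility 8.3≤22.6, expected return 14.4≥2.8, fees 50≤108 — dominates S1.
Others (S3, S5, S6, S8) are each worse than S1 on at least one objective.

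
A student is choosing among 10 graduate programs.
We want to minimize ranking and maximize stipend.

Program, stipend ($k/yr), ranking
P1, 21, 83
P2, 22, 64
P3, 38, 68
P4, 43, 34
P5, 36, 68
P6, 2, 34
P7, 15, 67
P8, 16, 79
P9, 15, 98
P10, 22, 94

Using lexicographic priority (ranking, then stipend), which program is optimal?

P4

First minimize ranking: best is 34, kept {P4, P6}.
Then maximize stipend: best is 43, kept {P4}.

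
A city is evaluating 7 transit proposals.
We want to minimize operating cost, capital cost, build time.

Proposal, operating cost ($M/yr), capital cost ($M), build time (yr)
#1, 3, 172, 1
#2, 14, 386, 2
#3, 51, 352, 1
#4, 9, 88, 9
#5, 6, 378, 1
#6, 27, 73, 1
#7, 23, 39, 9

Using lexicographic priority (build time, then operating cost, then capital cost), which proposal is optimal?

First minimize build time: best is 1, kept {#1, #3, #5, #6}.
Then minimize operating cost: best is 3, kept {#1}.

#1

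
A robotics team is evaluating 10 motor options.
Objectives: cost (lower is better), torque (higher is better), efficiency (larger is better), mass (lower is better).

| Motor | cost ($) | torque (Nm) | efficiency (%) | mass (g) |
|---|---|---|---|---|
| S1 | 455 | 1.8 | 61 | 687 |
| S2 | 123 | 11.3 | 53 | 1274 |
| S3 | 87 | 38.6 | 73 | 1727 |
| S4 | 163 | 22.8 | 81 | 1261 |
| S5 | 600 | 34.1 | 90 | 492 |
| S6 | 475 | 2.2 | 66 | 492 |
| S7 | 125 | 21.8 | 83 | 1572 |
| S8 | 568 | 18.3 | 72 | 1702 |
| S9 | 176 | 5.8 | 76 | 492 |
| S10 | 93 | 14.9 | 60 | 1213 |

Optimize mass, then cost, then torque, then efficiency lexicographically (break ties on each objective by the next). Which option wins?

First minimize mass: best is 492, kept {S5, S6, S9}.
Then minimize cost: best is 176, kept {S9}.

S9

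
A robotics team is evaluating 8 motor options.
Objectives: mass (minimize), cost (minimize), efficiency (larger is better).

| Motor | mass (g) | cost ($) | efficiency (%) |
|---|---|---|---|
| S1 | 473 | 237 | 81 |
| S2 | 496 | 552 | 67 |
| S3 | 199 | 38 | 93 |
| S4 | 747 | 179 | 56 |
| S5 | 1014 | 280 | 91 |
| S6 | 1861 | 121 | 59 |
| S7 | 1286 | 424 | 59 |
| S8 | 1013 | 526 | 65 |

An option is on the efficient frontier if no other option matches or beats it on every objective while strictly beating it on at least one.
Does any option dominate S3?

S1: worse on mass (473 vs 199).
S2: worse on mass (496 vs 199).
S4: worse on mass (747 vs 199).
S5: worse on mass (1014 vs 199).
S6: worse on mass (1861 vs 199).
S7: worse on mass (1286 vs 199).
S8: worse on mass (1013 vs 199).
No option is at least as good as S3 on every objective and strictly better on one.

No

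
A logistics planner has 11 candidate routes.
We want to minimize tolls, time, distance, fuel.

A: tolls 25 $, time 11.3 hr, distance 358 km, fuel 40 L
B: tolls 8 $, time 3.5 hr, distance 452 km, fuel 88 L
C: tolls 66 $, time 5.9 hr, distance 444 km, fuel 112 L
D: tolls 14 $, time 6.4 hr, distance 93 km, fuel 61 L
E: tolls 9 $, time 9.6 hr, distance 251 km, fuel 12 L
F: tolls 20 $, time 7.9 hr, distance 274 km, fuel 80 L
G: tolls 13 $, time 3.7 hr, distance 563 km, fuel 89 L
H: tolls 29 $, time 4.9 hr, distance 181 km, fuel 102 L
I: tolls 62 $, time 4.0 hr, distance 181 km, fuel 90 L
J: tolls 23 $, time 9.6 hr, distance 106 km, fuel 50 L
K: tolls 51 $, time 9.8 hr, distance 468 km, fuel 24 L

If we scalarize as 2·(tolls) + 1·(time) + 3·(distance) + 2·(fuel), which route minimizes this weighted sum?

D

A: 2·25 + 1·11.3 + 3·358 + 2·40 = 1215.3
B: 2·8 + 1·3.5 + 3·452 + 2·88 = 1551.5
C: 2·66 + 1·5.9 + 3·444 + 2·112 = 1693.9
D: 2·14 + 1·6.4 + 3·93 + 2·61 = 435.4
E: 2·9 + 1·9.6 + 3·251 + 2·12 = 804.6
F: 2·20 + 1·7.9 + 3·274 + 2·80 = 1029.9
G: 2·13 + 1·3.7 + 3·563 + 2·89 = 1896.7
H: 2·29 + 1·4.9 + 3·181 + 2·102 = 809.9
I: 2·62 + 1·4.0 + 3·181 + 2·90 = 851.0
J: 2·23 + 1·9.6 + 3·106 + 2·50 = 473.6
K: 2·51 + 1·9.8 + 3·468 + 2·24 = 1563.8
Lowest: D at 435.4.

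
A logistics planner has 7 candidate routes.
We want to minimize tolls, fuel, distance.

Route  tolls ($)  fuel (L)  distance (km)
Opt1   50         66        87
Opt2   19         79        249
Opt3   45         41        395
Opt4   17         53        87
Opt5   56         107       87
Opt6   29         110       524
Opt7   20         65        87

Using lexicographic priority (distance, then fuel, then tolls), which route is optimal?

Opt4

First minimize distance: best is 87, kept {Opt1, Opt4, Opt5, Opt7}.
Then minimize fuel: best is 53, kept {Opt4}.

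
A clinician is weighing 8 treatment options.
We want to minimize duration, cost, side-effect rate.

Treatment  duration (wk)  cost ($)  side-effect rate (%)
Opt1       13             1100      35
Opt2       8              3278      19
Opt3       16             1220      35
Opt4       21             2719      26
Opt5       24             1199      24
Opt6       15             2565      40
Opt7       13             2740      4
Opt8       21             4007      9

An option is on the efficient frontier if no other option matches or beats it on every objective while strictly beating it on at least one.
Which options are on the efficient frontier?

Opt1, Opt2, Opt4, Opt5, Opt7

Opt1: not dominated (best cost).
Opt2: not dominated (best duration).
Opt3: dominated by Opt1 (duration 13≤16, cost 1100≤1220, side-effect rate 35≤35).
Opt4: not dominated.
Opt5: not dominated.
Opt6: dominated by Opt1 (duration 13≤15, cost 1100≤2565, side-effect rate 35≤40).
Opt7: not dominated (best side-effect rate).
Opt8: dominated by Opt7 (duration 13≤21, cost 2740≤4007, side-effect rate 4≤9).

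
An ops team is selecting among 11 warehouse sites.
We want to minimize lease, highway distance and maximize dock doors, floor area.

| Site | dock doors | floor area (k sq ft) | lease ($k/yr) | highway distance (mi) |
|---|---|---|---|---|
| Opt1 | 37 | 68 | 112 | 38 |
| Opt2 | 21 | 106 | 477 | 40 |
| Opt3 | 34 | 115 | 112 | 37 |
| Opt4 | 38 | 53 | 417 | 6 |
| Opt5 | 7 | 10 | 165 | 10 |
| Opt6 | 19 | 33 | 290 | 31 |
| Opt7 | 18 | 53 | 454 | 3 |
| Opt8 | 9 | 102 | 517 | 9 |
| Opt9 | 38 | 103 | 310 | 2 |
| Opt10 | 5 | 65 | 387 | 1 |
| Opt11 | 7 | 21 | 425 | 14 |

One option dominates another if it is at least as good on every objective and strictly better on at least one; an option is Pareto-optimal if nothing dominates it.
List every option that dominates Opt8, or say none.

Opt9: dock doors 38≥9, floor area 103≥102, lease 310≤517, highway distance 2≤9 — dominates Opt8.
Others (Opt1, Opt2, Opt3, Opt4, Opt5, Opt6, Opt7, Opt10, Opt11) are each worse than Opt8 on at least one objective.

Opt9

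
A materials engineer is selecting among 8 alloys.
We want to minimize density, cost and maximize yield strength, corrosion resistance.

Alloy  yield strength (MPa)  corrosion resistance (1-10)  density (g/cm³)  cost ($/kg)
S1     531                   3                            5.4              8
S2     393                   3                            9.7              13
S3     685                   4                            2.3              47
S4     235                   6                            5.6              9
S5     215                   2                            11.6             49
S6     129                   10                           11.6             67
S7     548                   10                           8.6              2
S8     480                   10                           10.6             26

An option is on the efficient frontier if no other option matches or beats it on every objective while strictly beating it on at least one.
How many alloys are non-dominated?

4

S1: not dominated.
S2: dominated by S1 (yield strength 531≥393, corrosion resistance 3≥3, density 5.4≤9.7, cost 8≤13).
S3: not dominated (best yield strength).
S4: not dominated.
S5: dominated by S1 (yield strength 531≥215, corrosion resistance 3≥2, density 5.4≤11.6, cost 8≤49).
S6: dominated by S7 (yield strength 548≥129, corrosion resistance 10≥10, density 8.6≤11.6, cost 2≤67).
S7: not dominated (best cost).
S8: dominated by S7 (yield strength 548≥480, corrosion resistance 10≥10, density 8.6≤10.6, cost 2≤26).
Pareto-optimal: S1, S3, S4, S7 → 4.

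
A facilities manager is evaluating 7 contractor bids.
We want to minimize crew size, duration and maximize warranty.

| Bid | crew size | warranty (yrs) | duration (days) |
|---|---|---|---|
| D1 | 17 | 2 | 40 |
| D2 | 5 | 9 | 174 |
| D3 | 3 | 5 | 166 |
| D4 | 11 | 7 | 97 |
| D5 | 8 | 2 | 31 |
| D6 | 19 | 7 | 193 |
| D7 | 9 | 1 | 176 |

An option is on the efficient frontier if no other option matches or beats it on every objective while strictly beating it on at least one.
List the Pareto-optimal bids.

D2, D3, D4, D5

D1: dominated by D5 (crew size 8≤17, warranty 2≥2, duration 31≤40).
D2: not dominated (best warranty).
D3: not dominated (best crew size).
D4: not dominated.
D5: not dominated (best duration).
D6: dominated by D2 (crew size 5≤19, warranty 9≥7, duration 174≤193).
D7: dominated by D2 (crew size 5≤9, warranty 9≥1, duration 174≤176).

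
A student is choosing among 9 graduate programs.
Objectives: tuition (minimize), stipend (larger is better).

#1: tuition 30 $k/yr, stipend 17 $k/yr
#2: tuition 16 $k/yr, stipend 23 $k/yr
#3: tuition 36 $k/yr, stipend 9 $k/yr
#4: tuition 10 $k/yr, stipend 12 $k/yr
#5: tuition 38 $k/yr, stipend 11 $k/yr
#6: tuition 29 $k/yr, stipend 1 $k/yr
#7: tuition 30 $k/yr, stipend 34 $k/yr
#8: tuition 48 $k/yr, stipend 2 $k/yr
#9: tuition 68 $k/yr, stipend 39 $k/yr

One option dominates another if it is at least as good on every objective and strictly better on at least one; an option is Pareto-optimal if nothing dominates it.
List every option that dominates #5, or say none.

#1, #2, #4, #7

#1: tuition 30≤38, stipend 17≥11 — dominates #5.
#2: tuition 16≤38, stipend 23≥11 — dominates #5.
#4: tuition 10≤38, stipend 12≥11 — dominates #5.
#7: tuition 30≤38, stipend 34≥11 — dominates #5.
Others (#3, #6, #8, #9) are each worse than #5 on at least one objective.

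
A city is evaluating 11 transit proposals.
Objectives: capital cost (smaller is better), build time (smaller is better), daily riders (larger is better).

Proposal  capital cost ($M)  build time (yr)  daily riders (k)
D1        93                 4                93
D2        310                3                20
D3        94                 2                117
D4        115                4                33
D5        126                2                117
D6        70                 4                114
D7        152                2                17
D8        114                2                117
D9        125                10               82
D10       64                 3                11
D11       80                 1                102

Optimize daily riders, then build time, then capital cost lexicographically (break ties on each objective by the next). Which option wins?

D3

First maximize daily riders: best is 117, kept {D3, D5, D8}.
Then minimize build time: best is 2, kept {D3, D5, D8}.
Then minimize capital cost: best is 94, kept {D3}.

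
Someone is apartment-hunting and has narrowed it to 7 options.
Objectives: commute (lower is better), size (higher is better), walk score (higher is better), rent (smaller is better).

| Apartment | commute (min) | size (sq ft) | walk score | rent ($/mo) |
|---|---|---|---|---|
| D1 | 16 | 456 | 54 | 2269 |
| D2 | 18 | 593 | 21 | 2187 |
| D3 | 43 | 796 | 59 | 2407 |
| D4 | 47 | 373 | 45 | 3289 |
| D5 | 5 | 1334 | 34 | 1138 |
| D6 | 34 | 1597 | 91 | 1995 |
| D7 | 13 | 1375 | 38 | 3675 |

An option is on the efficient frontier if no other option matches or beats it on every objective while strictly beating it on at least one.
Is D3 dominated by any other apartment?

D6 vs D3: commute 34≤43, size 1597≥796, walk score 91≥59, rent 1995≤2407 — D6 is at least as good on every objective and strictly better on at least one, so D6 dominates D3.

Yes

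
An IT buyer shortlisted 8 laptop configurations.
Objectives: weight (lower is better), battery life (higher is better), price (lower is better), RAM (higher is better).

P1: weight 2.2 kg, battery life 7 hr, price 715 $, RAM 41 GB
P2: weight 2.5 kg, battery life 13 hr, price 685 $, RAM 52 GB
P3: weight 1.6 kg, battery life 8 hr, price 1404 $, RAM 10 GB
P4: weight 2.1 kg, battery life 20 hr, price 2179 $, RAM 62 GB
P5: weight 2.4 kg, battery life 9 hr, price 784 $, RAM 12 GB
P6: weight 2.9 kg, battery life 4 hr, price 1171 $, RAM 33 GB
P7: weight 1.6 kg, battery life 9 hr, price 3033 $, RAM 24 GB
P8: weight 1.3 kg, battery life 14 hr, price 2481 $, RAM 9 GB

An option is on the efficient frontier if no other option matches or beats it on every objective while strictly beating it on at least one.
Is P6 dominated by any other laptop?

P1 vs P6: weight 2.2≤2.9, battery life 7≥4, price 715≤1171, RAM 41≥33 — P1 is at least as good on every objective and strictly better on at least one, so P1 dominates P6.

Yes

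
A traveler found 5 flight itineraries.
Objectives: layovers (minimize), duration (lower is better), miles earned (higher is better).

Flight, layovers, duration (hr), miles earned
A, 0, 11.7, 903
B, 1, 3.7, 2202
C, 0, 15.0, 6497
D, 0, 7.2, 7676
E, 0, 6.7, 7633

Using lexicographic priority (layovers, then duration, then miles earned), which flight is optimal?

First minimize layovers: best is 0, kept {A, C, D, E}.
Then minimize duration: best is 6.7, kept {E}.

E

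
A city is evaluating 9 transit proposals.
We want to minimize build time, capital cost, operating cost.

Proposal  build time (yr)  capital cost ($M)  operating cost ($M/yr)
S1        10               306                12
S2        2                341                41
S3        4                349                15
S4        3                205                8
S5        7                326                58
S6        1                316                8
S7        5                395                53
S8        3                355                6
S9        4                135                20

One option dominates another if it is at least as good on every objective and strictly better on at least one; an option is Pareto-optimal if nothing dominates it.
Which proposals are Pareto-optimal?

S1: dominated by S4 (build time 3≤10, capital cost 205≤306, operating cost 8≤12).
S2: dominated by S6 (build time 1≤2, capital cost 316≤341, operating cost 8≤41).
S3: dominated by S4 (build time 3≤4, capital cost 205≤349, operating cost 8≤15).
S4: not dominated.
S5: dominated by S4 (build time 3≤7, capital cost 205≤326, operating cost 8≤58).
S6: not dominated (best build time).
S7: dominated by S2 (build time 2≤5, capital cost 341≤395, operating cost 41≤53).
S8: not dominated (best operating cost).
S9: not dominated (best capital cost).

S4, S6, S8, S9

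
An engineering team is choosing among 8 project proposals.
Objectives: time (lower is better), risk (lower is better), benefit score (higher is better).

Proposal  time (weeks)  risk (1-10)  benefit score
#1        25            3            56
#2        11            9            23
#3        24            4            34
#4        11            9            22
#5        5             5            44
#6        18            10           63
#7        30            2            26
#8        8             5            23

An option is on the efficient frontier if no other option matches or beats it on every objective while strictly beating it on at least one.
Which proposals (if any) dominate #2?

#5: time 5≤11, risk 5≤9, benefit score 44≥23 — dominates #2.
#8: time 8≤11, risk 5≤9, benefit score 23≥23 — dominates #2.
Others (#1, #3, #4, #6, #7) are each worse than #2 on at least one objective.

#5, #8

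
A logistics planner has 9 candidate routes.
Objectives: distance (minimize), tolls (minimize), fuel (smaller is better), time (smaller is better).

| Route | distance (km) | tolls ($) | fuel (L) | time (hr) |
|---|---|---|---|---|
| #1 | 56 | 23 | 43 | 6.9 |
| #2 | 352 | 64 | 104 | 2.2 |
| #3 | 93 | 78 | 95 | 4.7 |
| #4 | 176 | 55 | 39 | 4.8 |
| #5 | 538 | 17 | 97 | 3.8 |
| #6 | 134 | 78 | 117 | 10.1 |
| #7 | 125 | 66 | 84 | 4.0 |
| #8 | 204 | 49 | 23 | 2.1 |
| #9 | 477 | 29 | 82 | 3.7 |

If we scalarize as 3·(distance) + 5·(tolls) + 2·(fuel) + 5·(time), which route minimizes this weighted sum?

#1

#1: 3·56 + 5·23 + 2·43 + 5·6.9 = 403.5
#2: 3·352 + 5·64 + 2·104 + 5·2.2 = 1595.0
#3: 3·93 + 5·78 + 2·95 + 5·4.7 = 882.5
#4: 3·176 + 5·55 + 2·39 + 5·4.8 = 905.0
#5: 3·538 + 5·17 + 2·97 + 5·3.8 = 1912.0
#6: 3·134 + 5·78 + 2·117 + 5·10.1 = 1076.5
#7: 3·125 + 5·66 + 2·84 + 5·4.0 = 893.0
#8: 3·204 + 5·49 + 2·23 + 5·2.1 = 913.5
#9: 3·477 + 5·29 + 2·82 + 5·3.7 = 1758.5
Lowest: #1 at 403.5.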